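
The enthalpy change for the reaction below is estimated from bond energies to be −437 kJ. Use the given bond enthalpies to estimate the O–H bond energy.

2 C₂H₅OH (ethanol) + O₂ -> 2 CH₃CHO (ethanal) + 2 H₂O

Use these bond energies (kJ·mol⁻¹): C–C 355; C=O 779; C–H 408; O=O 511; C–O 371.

Let D be the O–H bond energy.
Σ(broken) = 2×355 + 10×408 + 2×371 + 2×D + 1×511 = 6043 + 2D
Σ(formed) = 2×355 + 8×408 + 2×779 + 4×D = 5532 + 4D
ΔH = Σ(broken) − Σ(formed) = (6043 + 2D) − (5532 + 4D) = +511 − 2D
Setting this equal to −437 kJ gives 2D = 948, so D = 474 kJ/mol.

D(O–H) ≈ 474 kJ/mol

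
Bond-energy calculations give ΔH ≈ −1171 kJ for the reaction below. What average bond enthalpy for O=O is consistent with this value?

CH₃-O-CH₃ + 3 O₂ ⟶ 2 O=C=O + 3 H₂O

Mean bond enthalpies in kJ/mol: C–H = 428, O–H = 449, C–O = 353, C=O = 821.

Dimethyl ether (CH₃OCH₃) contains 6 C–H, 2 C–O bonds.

Let D be the O=O bond energy.
Σ(broken) = 6×428 + 2×353 + 3×D = 3274 + 3D
Σ(formed) = 4×821 + 6×449 = 5978
ΔH = Σ(broken) − Σ(formed) = (3274 + 3D) − (5978) = −2704 + 3D
Setting this equal to −1171 kJ gives 3D = 1533, so D = 511 kJ/mol.

D(O=O) ≈ 511 kJ/mol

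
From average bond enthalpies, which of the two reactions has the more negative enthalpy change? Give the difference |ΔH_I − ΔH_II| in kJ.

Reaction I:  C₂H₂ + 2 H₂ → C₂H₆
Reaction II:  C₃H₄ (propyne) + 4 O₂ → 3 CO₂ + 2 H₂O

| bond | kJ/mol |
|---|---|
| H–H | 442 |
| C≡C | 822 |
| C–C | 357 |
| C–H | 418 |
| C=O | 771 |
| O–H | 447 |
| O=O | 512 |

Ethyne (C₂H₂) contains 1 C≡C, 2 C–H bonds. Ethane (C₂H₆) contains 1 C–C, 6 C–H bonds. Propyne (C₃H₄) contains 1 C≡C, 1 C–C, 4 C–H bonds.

Reaction I:
  Bonds broken (reactants):
    C≡C: 1 × 822 = 822
    C–H: 2 × 418 = 836
    H–H: 2 × 442 = 884
    Σ(broken) = 2542 kJ
  Bonds formed (products):
    C–C: 1 × 357 = 357
    C–H: 6 × 418 = 2508
    Σ(formed) = 2865 kJ
  ΔH_I = 2542 − 2865 = −323 kJ
Reaction II:
  Bonds broken (reactants):
    C≡C: 1 × 822 = 822
    C–C: 1 × 357 = 357
    C–H: 4 × 418 = 1672
    O=O: 4 × 512 = 2048
    Σ(broken) = 4899 kJ
  Bonds formed (products):
    C=O: 6 × 771 = 4626
    O–H: 4 × 447 = 1788
    Σ(formed) = 6414 kJ
  ΔH_II = 4899 − 6414 = −1515 kJ
ΔH_I − ΔH_II = +1192 kJ, so reaction II has the more negative ΔH; |ΔH_I − ΔH_II| = 1192 kJ.

Reaction II, by 1192 kJ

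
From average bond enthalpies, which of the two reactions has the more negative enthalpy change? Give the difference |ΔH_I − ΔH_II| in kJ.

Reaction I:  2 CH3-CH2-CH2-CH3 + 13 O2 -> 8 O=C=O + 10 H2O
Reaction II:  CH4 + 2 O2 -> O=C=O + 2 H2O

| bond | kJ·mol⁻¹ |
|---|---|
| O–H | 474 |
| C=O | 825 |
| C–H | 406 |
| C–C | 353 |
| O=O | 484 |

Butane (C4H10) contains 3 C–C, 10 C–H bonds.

Reaction I, by 5196 kJ

Reaction I:
  Bonds broken (reactants):
    C–C: 6 × 353 = 2118
    C–H: 20 × 406 = 8120
    O=O: 13 × 484 = 6292
    Σ(broken) = 16530 kJ
  Bonds formed (products):
    C=O: 16 × 825 = 13200
    O–H: 20 × 474 = 9480
    Σ(formed) = 22680 kJ
  ΔH_I = 16530 − 22680 = −6150 kJ
Reaction II:
  Bonds broken (reactants):
    C–H: 4 × 406 = 1624
    O=O: 2 × 484 = 968
    Σ(broken) = 2592 kJ
  Bonds formed (products):
    C=O: 2 × 825 = 1650
    O–H: 4 × 474 = 1896
    Σ(formed) = 3546 kJ
  ΔH_II = 2592 − 3546 = −954 kJ
ΔH_I − ΔH_II = −5196 kJ, so reaction I has the more negative ΔH; |ΔH_I − ΔH_II| = 5196 kJ.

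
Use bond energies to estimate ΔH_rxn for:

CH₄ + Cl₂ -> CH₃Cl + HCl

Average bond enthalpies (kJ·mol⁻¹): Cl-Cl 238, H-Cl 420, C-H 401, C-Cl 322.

Bonds broken (reactants):
  C-H: 4 × 401 = 1604
  Cl-Cl: 1 × 238 = 238
  Σ(broken) = 1842 kJ
Bonds formed (products):
  C-Cl: 1 × 322 = 322
  C-H: 3 × 401 = 1203
  H-Cl: 1 × 420 = 420
  Σ(formed) = 1945 kJ
ΔH = Σ(broken) − Σ(formed) = 1842 − 1945 = −103 kJ

ΔH ≈ −103 kJ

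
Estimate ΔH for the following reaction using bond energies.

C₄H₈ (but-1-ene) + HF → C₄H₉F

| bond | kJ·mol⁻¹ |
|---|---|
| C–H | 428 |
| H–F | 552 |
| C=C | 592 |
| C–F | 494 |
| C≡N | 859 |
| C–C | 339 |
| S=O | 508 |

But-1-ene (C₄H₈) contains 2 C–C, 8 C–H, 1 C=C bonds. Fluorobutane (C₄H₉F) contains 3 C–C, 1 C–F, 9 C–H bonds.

ΔH ≈ −117 kJ

Bonds broken (reactants):
  C–C: 2 × 339 = 678
  C–H: 8 × 428 = 3424
  C=C: 1 × 592 = 592
  H–F: 1 × 552 = 552
  Σ(broken) = 5246 kJ
Bonds formed (products):
  C–C: 3 × 339 = 1017
  C–F: 1 × 494 = 494
  C–H: 9 × 428 = 3852
  Σ(formed) = 5363 kJ
ΔH = Σ(broken) − Σ(formed) = 5246 − 5363 = −117 kJ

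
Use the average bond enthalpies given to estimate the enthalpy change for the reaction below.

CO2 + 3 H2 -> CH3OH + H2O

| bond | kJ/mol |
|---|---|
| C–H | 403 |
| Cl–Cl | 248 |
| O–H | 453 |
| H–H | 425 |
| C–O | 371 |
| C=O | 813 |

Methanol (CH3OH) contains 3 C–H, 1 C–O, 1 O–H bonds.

Bonds broken (reactants):
  C=O: 2 × 813 = 1626
  H–H: 3 × 425 = 1275
  Σ(broken) = 2901 kJ
Bonds formed (products):
  C–H: 3 × 403 = 1209
  C–O: 1 × 371 = 371
  O–H: 3 × 453 = 1359
  Σ(formed) = 2939 kJ
ΔH = Σ(broken) − Σ(formed) = 2901 − 2939 = −38 kJ

ΔH ≈ −38 kJ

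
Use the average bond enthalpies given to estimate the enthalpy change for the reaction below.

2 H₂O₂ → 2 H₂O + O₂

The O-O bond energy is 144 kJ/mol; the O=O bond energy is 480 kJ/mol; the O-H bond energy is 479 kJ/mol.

ΔH ≈ −192 kJ

Bonds broken (reactants):
  O-H: 4 × 479 = 1916
  O-O: 2 × 144 = 288
  Σ(broken) = 2204 kJ
Bonds formed (products):
  O-H: 4 × 479 = 1916
  O=O: 1 × 480 = 480
  Σ(formed) = 2396 kJ
ΔH = Σ(broken) − Σ(formed) = 2204 − 2396 = −192 kJ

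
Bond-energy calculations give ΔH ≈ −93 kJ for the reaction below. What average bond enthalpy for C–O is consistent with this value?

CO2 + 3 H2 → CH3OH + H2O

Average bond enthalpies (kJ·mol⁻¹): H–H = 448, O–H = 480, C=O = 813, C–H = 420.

D(C–O) ≈ 363 kJ/mol

Let D be the C–O bond energy.
Σ(broken) = 2×813 + 3×448 = 2970
Σ(formed) = 3×420 + 1×D + 3×480 = 2700 + D
ΔH = Σ(broken) − Σ(formed) = (2970) − (2700 + D) = +270 − D
Setting this equal to −93 kJ gives D = 363 kJ/mol.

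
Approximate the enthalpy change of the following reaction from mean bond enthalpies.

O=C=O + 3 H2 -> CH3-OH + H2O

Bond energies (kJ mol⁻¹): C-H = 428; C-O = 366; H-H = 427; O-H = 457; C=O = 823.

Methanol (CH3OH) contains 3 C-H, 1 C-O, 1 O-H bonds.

Bonds broken (reactants):
  C=O: 2 × 823 = 1646
  H-H: 3 × 427 = 1281
  Σ(broken) = 2927 kJ
Bonds formed (products):
  C-H: 3 × 428 = 1284
  C-O: 1 × 366 = 366
  O-H: 3 × 457 = 1371
  Σ(formed) = 3021 kJ
ΔH = Σ(broken) − Σ(formed) = 2927 − 3021 = −94 kJ

ΔH ≈ −94 kJ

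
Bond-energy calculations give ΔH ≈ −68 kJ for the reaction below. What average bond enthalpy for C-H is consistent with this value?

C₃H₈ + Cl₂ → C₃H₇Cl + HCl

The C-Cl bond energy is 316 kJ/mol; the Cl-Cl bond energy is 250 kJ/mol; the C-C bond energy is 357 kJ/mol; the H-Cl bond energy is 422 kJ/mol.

Let D be the C-H bond energy.
Σ(broken) = 2×357 + 8×D + 1×250 = 964 + 8D
Σ(formed) = 2×357 + 1×316 + 7×D + 1×422 = 1452 + 7D
ΔH = Σ(broken) − Σ(formed) = (964 + 8D) − (1452 + 7D) = −488 + D
Setting this equal to −68 kJ gives D = 420 kJ/mol.

D(C-H) ≈ 420 kJ/mol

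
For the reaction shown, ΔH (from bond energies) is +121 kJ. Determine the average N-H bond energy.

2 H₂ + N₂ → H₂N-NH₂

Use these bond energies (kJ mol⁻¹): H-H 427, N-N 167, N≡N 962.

D(N-H) ≈ 382 kJ/mol

Let D be the N-H bond energy.
Σ(broken) = 2×427 + 1×962 = 1816
Σ(formed) = 4×D + 1×167 = 167 + 4D
ΔH = Σ(broken) − Σ(formed) = (1816) − (167 + 4D) = +1649 − 4D
Setting this equal to +121 kJ gives 4D = 1528, so D = 382 kJ/mol.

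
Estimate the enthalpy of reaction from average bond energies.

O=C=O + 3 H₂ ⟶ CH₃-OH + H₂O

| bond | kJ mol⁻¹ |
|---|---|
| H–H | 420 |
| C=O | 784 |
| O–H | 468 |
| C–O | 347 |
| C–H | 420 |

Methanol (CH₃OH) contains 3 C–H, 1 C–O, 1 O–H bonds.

Bonds broken (reactants):
  C=O: 2 × 784 = 1568
  H–H: 3 × 420 = 1260
  Σ(broken) = 2828 kJ
Bonds formed (products):
  C–H: 3 × 420 = 1260
  C–O: 1 × 347 = 347
  O–H: 3 × 468 = 1404
  Σ(formed) = 3011 kJ
ΔH = Σ(broken) − Σ(formed) = 2828 − 3011 = −183 kJ

ΔH ≈ −183 kJ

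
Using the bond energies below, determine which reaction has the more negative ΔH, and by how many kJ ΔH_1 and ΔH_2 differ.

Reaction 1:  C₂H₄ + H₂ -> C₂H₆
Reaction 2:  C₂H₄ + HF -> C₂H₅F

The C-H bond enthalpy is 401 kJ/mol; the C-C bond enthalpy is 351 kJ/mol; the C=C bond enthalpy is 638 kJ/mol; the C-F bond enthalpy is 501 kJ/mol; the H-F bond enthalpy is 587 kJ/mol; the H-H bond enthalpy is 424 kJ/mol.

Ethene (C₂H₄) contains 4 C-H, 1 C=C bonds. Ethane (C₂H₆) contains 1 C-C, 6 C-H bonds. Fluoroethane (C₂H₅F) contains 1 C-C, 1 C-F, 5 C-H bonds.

Reaction 1, by 63 kJ

Reaction 1:
  Bonds broken (reactants):
    C-H: 4 × 401 = 1604
    C=C: 1 × 638 = 638
    H-H: 1 × 424 = 424
    Σ(broken) = 2666 kJ
  Bonds formed (products):
    C-C: 1 × 351 = 351
    C-H: 6 × 401 = 2406
    Σ(formed) = 2757 kJ
  ΔH_1 = 2666 − 2757 = −91 kJ
Reaction 2:
  Bonds broken (reactants):
    C-H: 4 × 401 = 1604
    C=C: 1 × 638 = 638
    H-F: 1 × 587 = 587
    Σ(broken) = 2829 kJ
  Bonds formed (products):
    C-C: 1 × 351 = 351
    C-F: 1 × 501 = 501
    C-H: 5 × 401 = 2005
    Σ(formed) = 2857 kJ
  ΔH_2 = 2829 − 2857 = −28 kJ
ΔH_1 − ΔH_2 = −63 kJ, so reaction 1 has the more negative ΔH; |ΔH_1 − ΔH_2| = 63 kJ.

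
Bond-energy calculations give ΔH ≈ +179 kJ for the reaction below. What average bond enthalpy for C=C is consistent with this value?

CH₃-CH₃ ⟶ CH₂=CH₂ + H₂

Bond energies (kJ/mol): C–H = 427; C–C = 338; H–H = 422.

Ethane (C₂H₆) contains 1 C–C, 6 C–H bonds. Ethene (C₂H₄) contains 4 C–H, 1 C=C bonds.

Let D be the C=C bond energy.
Σ(broken) = 1×338 + 6×427 = 2900
Σ(formed) = 4×427 + 1×D + 1×422 = 2130 + D
ΔH = Σ(broken) − Σ(formed) = (2900) − (2130 + D) = +770 − D
Setting this equal to +179 kJ gives D = 591 kJ/mol.

D(C=C) ≈ 591 kJ/mol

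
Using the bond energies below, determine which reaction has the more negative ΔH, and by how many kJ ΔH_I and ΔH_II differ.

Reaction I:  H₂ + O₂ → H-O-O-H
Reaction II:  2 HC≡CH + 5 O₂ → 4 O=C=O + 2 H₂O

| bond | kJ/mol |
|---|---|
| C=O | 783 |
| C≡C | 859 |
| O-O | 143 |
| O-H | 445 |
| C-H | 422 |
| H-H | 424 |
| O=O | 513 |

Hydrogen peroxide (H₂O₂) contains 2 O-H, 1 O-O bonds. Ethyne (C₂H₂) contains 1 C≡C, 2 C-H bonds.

Reaction II, by 1977 kJ

Reaction I:
  Bonds broken (reactants):
    H-H: 1 × 424 = 424
    O=O: 1 × 513 = 513
    Σ(broken) = 937 kJ
  Bonds formed (products):
    O-H: 2 × 445 = 890
    O-O: 1 × 143 = 143
    Σ(formed) = 1033 kJ
  ΔH_I = 937 − 1033 = −96 kJ
Reaction II:
  Bonds broken (reactants):
    C≡C: 2 × 859 = 1718
    C-H: 4 × 422 = 1688
    O=O: 5 × 513 = 2565
    Σ(broken) = 5971 kJ
  Bonds formed (products):
    C=O: 8 × 783 = 6264
    O-H: 4 × 445 = 1780
    Σ(formed) = 8044 kJ
  ΔH_II = 5971 − 8044 = −2073 kJ
ΔH_I − ΔH_II = +1977 kJ, so reaction II has the more negative ΔH; |ΔH_I − ΔH_II| = 1977 kJ.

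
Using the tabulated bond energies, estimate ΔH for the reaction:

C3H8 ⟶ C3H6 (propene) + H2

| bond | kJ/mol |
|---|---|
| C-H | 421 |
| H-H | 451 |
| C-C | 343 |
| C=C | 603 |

Bonds broken (reactants):
  C-C: 2 × 343 = 686
  C-H: 8 × 421 = 3368
  Σ(broken) = 4054 kJ
Bonds formed (products):
  C-C: 1 × 343 = 343
  C-H: 6 × 421 = 2526
  C=C: 1 × 603 = 603
  H-H: 1 × 451 = 451
  Σ(formed) = 3923 kJ
ΔH = Σ(broken) − Σ(formed) = 4054 − 3923 = +131 kJ

ΔH ≈ +131 kJ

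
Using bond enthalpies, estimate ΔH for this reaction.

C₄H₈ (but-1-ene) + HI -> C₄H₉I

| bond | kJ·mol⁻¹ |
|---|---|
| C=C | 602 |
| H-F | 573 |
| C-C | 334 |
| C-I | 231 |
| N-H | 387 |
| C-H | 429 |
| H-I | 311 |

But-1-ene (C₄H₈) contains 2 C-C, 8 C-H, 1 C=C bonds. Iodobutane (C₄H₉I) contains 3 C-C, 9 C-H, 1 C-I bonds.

ΔH ≈ −81 kJ

Bonds broken (reactants):
  C-C: 2 × 334 = 668
  C-H: 8 × 429 = 3432
  C=C: 1 × 602 = 602
  H-I: 1 × 311 = 311
  Σ(broken) = 5013 kJ
Bonds formed (products):
  C-C: 3 × 334 = 1002
  C-H: 9 × 429 = 3861
  C-I: 1 × 231 = 231
  Σ(formed) = 5094 kJ
ΔH = Σ(broken) − Σ(formed) = 5013 − 5094 = −81 kJ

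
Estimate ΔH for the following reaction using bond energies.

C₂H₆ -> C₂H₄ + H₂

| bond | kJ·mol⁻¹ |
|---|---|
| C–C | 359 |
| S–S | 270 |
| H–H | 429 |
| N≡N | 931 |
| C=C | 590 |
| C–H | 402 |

ΔH ≈ +144 kJ

Bonds broken (reactants):
  C–C: 1 × 359 = 359
  C–H: 6 × 402 = 2412
  Σ(broken) = 2771 kJ
Bonds formed (products):
  C–H: 4 × 402 = 1608
  C=C: 1 × 590 = 590
  H–H: 1 × 429 = 429
  Σ(formed) = 2627 kJ
ΔH = Σ(broken) − Σ(formed) = 2771 − 2627 = +144 kJ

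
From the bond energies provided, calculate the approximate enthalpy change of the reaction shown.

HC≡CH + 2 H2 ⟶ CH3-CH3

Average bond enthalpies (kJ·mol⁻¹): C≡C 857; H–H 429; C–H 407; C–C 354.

ΔH ≈ −267 kJ

Bonds broken (reactants):
  C≡C: 1 × 857 = 857
  C–H: 2 × 407 = 814
  H–H: 2 × 429 = 858
  Σ(broken) = 2529 kJ
Bonds formed (products):
  C–C: 1 × 354 = 354
  C–H: 6 × 407 = 2442
  Σ(formed) = 2796 kJ
ΔH = Σ(broken) − Σ(formed) = 2529 − 2796 = −267 kJ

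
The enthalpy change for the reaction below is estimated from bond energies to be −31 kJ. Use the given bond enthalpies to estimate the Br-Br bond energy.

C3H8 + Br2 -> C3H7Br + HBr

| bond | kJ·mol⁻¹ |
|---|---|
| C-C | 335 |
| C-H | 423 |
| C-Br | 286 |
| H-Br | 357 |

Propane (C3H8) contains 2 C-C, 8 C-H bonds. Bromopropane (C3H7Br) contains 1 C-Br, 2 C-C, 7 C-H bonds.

D(Br-Br) ≈ 189 kJ/mol

Let D be the Br-Br bond energy.
Σ(broken) = 1×D + 2×335 + 8×423 = 4054 + D
Σ(formed) = 1×286 + 2×335 + 7×423 + 1×357 = 4274
ΔH = Σ(broken) − Σ(formed) = (4054 + D) − (4274) = −220 + D
Setting this equal to −31 kJ gives D = 189 kJ/mol.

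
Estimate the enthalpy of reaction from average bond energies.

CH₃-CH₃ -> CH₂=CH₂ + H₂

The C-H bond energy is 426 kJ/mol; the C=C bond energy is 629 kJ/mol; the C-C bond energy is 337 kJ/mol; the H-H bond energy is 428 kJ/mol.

Bonds broken (reactants):
  C-C: 1 × 337 = 337
  C-H: 6 × 426 = 2556
  Σ(broken) = 2893 kJ
Bonds formed (products):
  C-H: 4 × 426 = 1704
  C=C: 1 × 629 = 629
  H-H: 1 × 428 = 428
  Σ(formed) = 2761 kJ
ΔH = Σ(broken) − Σ(formed) = 2893 − 2761 = +132 kJ

ΔH ≈ +132 kJ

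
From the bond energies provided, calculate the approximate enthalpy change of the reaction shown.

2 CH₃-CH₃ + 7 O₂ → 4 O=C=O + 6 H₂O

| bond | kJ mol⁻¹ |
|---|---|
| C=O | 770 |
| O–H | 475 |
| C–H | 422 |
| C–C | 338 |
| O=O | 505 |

ΔH ≈ −2585 kJ

Bonds broken (reactants):
  C–C: 2 × 338 = 676
  C–H: 12 × 422 = 5064
  O=O: 7 × 505 = 3535
  Σ(broken) = 9275 kJ
Bonds formed (products):
  C=O: 8 × 770 = 6160
  O–H: 12 × 475 = 5700
  Σ(formed) = 11860 kJ
ΔH = Σ(broken) − Σ(formed) = 9275 − 11860 = −2585 kJ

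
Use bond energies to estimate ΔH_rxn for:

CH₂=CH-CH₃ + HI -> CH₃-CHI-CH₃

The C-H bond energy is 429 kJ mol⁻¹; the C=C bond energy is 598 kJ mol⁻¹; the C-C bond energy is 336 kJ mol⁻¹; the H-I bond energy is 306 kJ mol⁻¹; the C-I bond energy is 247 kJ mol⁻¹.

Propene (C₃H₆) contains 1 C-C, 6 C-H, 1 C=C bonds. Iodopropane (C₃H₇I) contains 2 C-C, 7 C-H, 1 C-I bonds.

ΔH ≈ −108 kJ

Bonds broken (reactants):
  C-C: 1 × 336 = 336
  C-H: 6 × 429 = 2574
  C=C: 1 × 598 = 598
  H-I: 1 × 306 = 306
  Σ(broken) = 3814 kJ
Bonds formed (products):
  C-C: 2 × 336 = 672
  C-H: 7 × 429 = 3003
  C-I: 1 × 247 = 247
  Σ(formed) = 3922 kJ
ΔH = Σ(broken) − Σ(formed) = 3814 − 3922 = −108 kJ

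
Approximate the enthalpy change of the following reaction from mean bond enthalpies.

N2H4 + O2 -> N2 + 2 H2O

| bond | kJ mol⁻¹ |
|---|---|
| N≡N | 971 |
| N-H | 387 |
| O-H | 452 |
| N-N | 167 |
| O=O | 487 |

ΔH ≈ −577 kJ

Bonds broken (reactants):
  N-H: 4 × 387 = 1548
  N-N: 1 × 167 = 167
  O=O: 1 × 487 = 487
  Σ(broken) = 2202 kJ
Bonds formed (products):
  N≡N: 1 × 971 = 971
  O-H: 4 × 452 = 1808
  Σ(formed) = 2779 kJ
ΔH = Σ(broken) − Σ(formed) = 2202 − 2779 = −577 kJ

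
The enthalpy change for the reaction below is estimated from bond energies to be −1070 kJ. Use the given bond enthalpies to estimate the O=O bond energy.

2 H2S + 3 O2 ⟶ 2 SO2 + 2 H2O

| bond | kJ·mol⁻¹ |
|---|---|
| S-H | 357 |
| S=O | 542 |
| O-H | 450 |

D(O=O) ≈ 490 kJ/mol

Let D be the O=O bond energy.
Σ(broken) = 3×D + 4×357 = 1428 + 3D
Σ(formed) = 4×450 + 4×542 = 3968
ΔH = Σ(broken) − Σ(formed) = (1428 + 3D) − (3968) = −2540 + 3D
Setting this equal to −1070 kJ gives 3D = 1470, so D = 490 kJ/mol.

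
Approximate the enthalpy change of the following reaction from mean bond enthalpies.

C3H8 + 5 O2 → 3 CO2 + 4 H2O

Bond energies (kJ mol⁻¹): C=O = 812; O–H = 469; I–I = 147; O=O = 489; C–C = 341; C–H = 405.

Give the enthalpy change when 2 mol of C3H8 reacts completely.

Bonds broken (reactants):
  C–C: 2 × 341 = 682
  C–H: 8 × 405 = 3240
  O=O: 5 × 489 = 2445
  Σ(broken) = 6367 kJ
Bonds formed (products):
  C=O: 6 × 812 = 4872
  O–H: 8 × 469 = 3752
  Σ(formed) = 8624 kJ
ΔH = Σ(broken) − Σ(formed) = 6367 − 8624 = −2257 kJ
For 2× the reaction as written: 2 × (−2257) = −4514 kJ

ΔH = −4514 kJ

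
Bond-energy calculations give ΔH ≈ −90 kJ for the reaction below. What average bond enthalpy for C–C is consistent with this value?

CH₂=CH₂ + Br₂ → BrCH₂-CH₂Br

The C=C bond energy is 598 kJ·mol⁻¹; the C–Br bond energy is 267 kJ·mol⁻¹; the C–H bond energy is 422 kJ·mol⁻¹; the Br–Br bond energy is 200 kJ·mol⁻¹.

Let D be the C–C bond energy.
Σ(broken) = 1×200 + 4×422 + 1×598 = 2486
Σ(formed) = 2×267 + 1×D + 4×422 = 2222 + D
ΔH = Σ(broken) − Σ(formed) = (2486) − (2222 + D) = +264 − D
Setting this equal to −90 kJ gives D = 354 kJ/mol.

D(C–C) ≈ 354 kJ/mol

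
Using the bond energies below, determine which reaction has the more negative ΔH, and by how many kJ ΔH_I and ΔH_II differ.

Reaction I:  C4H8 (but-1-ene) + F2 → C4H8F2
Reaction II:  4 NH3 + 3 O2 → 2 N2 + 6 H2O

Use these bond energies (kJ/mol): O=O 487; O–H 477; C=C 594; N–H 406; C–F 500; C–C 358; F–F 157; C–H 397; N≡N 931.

Reaction I:
  Bonds broken (reactants):
    C–C: 2 × 358 = 716
    C–H: 8 × 397 = 3176
    C=C: 1 × 594 = 594
    F–F: 1 × 157 = 157
    Σ(broken) = 4643 kJ
  Bonds formed (products):
    C–C: 3 × 358 = 1074
    C–F: 2 × 500 = 1000
    C–H: 8 × 397 = 3176
    Σ(formed) = 5250 kJ
  ΔH_I = 4643 − 5250 = −607 kJ
Reaction II:
  Bonds broken (reactants):
    N–H: 12 × 406 = 4872
    O=O: 3 × 487 = 1461
    Σ(broken) = 6333 kJ
  Bonds formed (products):
    N≡N: 2 × 931 = 1862
    O–H: 12 × 477 = 5724
    Σ(formed) = 7586 kJ
  ΔH_II = 6333 − 7586 = −1253 kJ
ΔH_I − ΔH_II = +646 kJ, so reaction II has the more negative ΔH; |ΔH_I − ΔH_II| = 646 kJ.

Reaction II, by 646 kJ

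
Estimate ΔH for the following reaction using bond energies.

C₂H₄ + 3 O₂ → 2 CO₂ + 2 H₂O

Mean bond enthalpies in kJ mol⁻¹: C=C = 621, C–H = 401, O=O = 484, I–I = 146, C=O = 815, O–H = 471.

Bonds broken (reactants):
  C–H: 4 × 401 = 1604
  C=C: 1 × 621 = 621
  O=O: 3 × 484 = 1452
  Σ(broken) = 3677 kJ
Bonds formed (products):
  C=O: 4 × 815 = 3260
  O–H: 4 × 471 = 1884
  Σ(formed) = 5144 kJ
ΔH = Σ(broken) − Σ(formed) = 3677 − 5144 = −1467 kJ

ΔH ≈ −1467 kJ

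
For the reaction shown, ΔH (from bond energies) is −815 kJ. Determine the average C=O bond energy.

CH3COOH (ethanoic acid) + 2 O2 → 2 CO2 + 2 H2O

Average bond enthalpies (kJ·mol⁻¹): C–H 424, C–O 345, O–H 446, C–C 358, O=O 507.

D(C=O) ≈ 822 kJ/mol

Let D be the C=O bond energy.
Σ(broken) = 1×358 + 3×424 + 1×345 + 1×D + 1×446 + 2×507 = 3435 + D
Σ(formed) = 4×D + 4×446 = 1784 + 4D
ΔH = Σ(broken) − Σ(formed) = (3435 + D) − (1784 + 4D) = +1651 − 3D
Setting this equal to −815 kJ gives 3D = 2466, so D = 822 kJ/mol.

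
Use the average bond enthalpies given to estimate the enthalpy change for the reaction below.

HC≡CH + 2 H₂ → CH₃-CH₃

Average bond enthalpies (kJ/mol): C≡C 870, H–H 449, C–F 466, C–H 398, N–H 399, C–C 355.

Bonds broken (reactants):
  C≡C: 1 × 870 = 870
  C–H: 2 × 398 = 796
  H–H: 2 × 449 = 898
  Σ(broken) = 2564 kJ
Bonds formed (products):
  C–C: 1 × 355 = 355
  C–H: 6 × 398 = 2388
  Σ(formed) = 2743 kJ
ΔH = Σ(broken) − Σ(formed) = 2564 − 2743 = −179 kJ

ΔH ≈ −179 kJ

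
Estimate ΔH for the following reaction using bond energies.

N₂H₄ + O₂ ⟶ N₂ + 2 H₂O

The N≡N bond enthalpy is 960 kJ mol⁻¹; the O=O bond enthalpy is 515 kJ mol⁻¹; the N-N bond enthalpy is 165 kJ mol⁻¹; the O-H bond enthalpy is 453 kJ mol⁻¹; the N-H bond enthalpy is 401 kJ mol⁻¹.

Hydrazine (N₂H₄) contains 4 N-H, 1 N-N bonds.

Bonds broken (reactants):
  N-H: 4 × 401 = 1604
  N-N: 1 × 165 = 165
  O=O: 1 × 515 = 515
  Σ(broken) = 2284 kJ
Bonds formed (products):
  N≡N: 1 × 960 = 960
  O-H: 4 × 453 = 1812
  Σ(formed) = 2772 kJ
ΔH = Σ(broken) − Σ(formed) = 2284 − 2772 = −488 kJ

ΔH ≈ −488 kJ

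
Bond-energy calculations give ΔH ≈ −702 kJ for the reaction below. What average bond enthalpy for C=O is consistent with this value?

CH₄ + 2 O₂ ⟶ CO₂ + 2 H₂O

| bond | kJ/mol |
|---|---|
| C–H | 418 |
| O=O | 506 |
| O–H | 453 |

D(C=O) ≈ 787 kJ/mol

Let D be the C=O bond energy.
Σ(broken) = 4×418 + 2×506 = 2684
Σ(formed) = 2×D + 4×453 = 1812 + 2D
ΔH = Σ(broken) − Σ(formed) = (2684) − (1812 + 2D) = +872 − 2D
Setting this equal to −702 kJ gives 2D = 1574, so D = 787 kJ/mol.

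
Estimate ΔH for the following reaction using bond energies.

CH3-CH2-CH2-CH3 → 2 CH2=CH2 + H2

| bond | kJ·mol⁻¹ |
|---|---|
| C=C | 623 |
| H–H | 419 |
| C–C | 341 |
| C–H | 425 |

Bonds broken (reactants):
  C–C: 3 × 341 = 1023
  C–H: 10 × 425 = 4250
  Σ(broken) = 5273 kJ
Bonds formed (products):
  C–H: 8 × 425 = 3400
  C=C: 2 × 623 = 1246
  H–H: 1 × 419 = 419
  Σ(formed) = 5065 kJ
ΔH = Σ(broken) − Σ(formed) = 5273 − 5065 = +208 kJ

ΔH ≈ +208 kJ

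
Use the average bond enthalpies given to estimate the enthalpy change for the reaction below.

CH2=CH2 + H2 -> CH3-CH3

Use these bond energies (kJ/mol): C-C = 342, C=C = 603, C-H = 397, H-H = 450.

ΔH ≈ −83 kJ

Bonds broken (reactants):
  C-H: 4 × 397 = 1588
  C=C: 1 × 603 = 603
  H-H: 1 × 450 = 450
  Σ(broken) = 2641 kJ
Bonds formed (products):
  C-C: 1 × 342 = 342
  C-H: 6 × 397 = 2382
  Σ(formed) = 2724 kJ
ΔH = Σ(broken) − Σ(formed) = 2641 − 2724 = −83 kJ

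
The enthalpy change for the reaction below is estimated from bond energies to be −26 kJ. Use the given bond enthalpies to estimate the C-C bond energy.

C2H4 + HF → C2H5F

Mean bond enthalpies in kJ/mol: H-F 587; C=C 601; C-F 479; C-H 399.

D(C-C) ≈ 336 kJ/mol

Let D be the C-C bond energy.
Σ(broken) = 4×399 + 1×601 + 1×587 = 2784
Σ(formed) = 1×D + 1×479 + 5×399 = 2474 + D
ΔH = Σ(broken) − Σ(formed) = (2784) − (2474 + D) = +310 − D
Setting this equal to −26 kJ gives D = 336 kJ/mol.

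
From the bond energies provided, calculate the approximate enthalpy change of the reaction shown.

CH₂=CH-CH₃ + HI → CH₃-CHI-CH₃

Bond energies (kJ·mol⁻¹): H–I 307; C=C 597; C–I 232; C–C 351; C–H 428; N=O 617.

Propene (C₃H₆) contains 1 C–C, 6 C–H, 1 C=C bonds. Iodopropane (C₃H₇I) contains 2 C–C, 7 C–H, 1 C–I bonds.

ΔH ≈ −107 kJ

Bonds broken (reactants):
  C–C: 1 × 351 = 351
  C–H: 6 × 428 = 2568
  C=C: 1 × 597 = 597
  H–I: 1 × 307 = 307
  Σ(broken) = 3823 kJ
Bonds formed (products):
  C–C: 2 × 351 = 702
  C–H: 7 × 428 = 2996
  C–I: 1 × 232 = 232
  Σ(formed) = 3930 kJ
ΔH = Σ(broken) − Σ(formed) = 3823 − 3930 = −107 kJ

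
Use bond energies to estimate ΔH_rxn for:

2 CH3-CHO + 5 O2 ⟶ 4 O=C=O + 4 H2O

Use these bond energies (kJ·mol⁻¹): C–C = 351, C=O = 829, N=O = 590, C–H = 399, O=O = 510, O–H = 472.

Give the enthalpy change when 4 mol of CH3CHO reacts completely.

ΔH = −4612 kJ

Bonds broken (reactants):
  C–C: 2 × 351 = 702
  C–H: 8 × 399 = 3192
  C=O: 2 × 829 = 1658
  O=O: 5 × 510 = 2550
  Σ(broken) = 8102 kJ
Bonds formed (products):
  C=O: 8 × 829 = 6632
  O–H: 8 × 472 = 3776
  Σ(formed) = 10408 kJ
ΔH = Σ(broken) − Σ(formed) = 8102 − 10408 = −2306 kJ
For 2× the reaction as written: 2 × (−2306) = −4612 kJ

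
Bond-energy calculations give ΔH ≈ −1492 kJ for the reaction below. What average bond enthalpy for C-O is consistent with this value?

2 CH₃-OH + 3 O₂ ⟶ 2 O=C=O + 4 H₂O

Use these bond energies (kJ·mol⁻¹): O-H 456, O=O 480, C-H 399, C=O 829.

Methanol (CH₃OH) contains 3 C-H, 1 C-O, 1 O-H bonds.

Let D be the C-O bond energy.
Σ(broken) = 6×399 + 2×D + 2×456 + 3×480 = 4746 + 2D
Σ(formed) = 4×829 + 8×456 = 6964
ΔH = Σ(broken) − Σ(formed) = (4746 + 2D) − (6964) = −2218 + 2D
Setting this equal to −1492 kJ gives 2D = 726, so D = 363 kJ/mol.

D(C-O) ≈ 363 kJ/mol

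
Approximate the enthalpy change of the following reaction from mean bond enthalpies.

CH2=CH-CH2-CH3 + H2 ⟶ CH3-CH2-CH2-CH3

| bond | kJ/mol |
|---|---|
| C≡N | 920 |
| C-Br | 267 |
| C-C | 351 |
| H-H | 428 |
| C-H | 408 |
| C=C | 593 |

ΔH ≈ −146 kJ

Bonds broken (reactants):
  C-C: 2 × 351 = 702
  C-H: 8 × 408 = 3264
  C=C: 1 × 593 = 593
  H-H: 1 × 428 = 428
  Σ(broken) = 4987 kJ
Bonds formed (products):
  C-C: 3 × 351 = 1053
  C-H: 10 × 408 = 4080
  Σ(formed) = 5133 kJ
ΔH = Σ(broken) − Σ(formed) = 4987 − 5133 = −146 kJ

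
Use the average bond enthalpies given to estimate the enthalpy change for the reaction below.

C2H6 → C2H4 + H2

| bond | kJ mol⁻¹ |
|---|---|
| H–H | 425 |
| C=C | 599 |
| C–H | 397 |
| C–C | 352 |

Bonds broken (reactants):
  C–C: 1 × 352 = 352
  C–H: 6 × 397 = 2382
  Σ(broken) = 2734 kJ
Bonds formed (products):
  C–H: 4 × 397 = 1588
  C=C: 1 × 599 = 599
  H–H: 1 × 425 = 425
  Σ(formed) = 2612 kJ
ΔH = Σ(broken) − Σ(formed) = 2734 − 2612 = +122 kJ

ΔH ≈ +122 kJ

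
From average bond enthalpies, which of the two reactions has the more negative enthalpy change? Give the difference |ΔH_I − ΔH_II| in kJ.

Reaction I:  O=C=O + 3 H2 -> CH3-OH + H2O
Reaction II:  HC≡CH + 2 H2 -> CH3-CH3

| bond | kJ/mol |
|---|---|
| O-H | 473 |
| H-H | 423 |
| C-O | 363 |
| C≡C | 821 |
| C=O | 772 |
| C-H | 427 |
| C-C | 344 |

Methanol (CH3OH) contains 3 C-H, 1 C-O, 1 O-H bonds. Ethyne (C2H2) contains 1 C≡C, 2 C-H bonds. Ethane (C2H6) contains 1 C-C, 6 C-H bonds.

Reaction I:
  Bonds broken (reactants):
    C=O: 2 × 772 = 1544
    H-H: 3 × 423 = 1269
    Σ(broken) = 2813 kJ
  Bonds formed (products):
    C-H: 3 × 427 = 1281
    C-O: 1 × 363 = 363
    O-H: 3 × 473 = 1419
    Σ(formed) = 3063 kJ
  ΔH_I = 2813 − 3063 = −250 kJ
Reaction II:
  Bonds broken (reactants):
    C≡C: 1 × 821 = 821
    C-H: 2 × 427 = 854
    H-H: 2 × 423 = 846
    Σ(broken) = 2521 kJ
  Bonds formed (products):
    C-C: 1 × 344 = 344
    C-H: 6 × 427 = 2562
    Σ(formed) = 2906 kJ
  ΔH_II = 2521 − 2906 = −385 kJ
ΔH_I − ΔH_II = +135 kJ, so reaction II has the more negative ΔH; |ΔH_I − ΔH_II| = 135 kJ.

Reaction II, by 135 kJ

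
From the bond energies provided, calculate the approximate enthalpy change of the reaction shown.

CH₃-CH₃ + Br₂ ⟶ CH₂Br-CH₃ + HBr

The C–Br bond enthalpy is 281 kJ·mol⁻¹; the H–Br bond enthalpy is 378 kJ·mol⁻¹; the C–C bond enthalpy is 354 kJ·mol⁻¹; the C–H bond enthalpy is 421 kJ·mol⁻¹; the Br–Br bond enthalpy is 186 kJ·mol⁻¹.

ΔH ≈ −52 kJ

Bonds broken (reactants):
  Br–Br: 1 × 186 = 186
  C–C: 1 × 354 = 354
  C–H: 6 × 421 = 2526
  Σ(broken) = 3066 kJ
Bonds formed (products):
  C–Br: 1 × 281 = 281
  C–C: 1 × 354 = 354
  C–H: 5 × 421 = 2105
  H–Br: 1 × 378 = 378
  Σ(formed) = 3118 kJ
ΔH = Σ(broken) − Σ(formed) = 3066 − 3118 = −52 kJ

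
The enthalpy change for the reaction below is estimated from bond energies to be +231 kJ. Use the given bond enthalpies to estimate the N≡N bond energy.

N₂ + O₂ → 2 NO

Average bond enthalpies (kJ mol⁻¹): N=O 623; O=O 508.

D(N≡N) ≈ 969 kJ/mol

Let D be the N≡N bond energy.
Σ(broken) = 1×D + 1×508 = 508 + D
Σ(formed) = 2×623 = 1246
ΔH = Σ(broken) − Σ(formed) = (508 + D) − (1246) = −738 + D
Setting this equal to +231 kJ gives D = 969 kJ/mol.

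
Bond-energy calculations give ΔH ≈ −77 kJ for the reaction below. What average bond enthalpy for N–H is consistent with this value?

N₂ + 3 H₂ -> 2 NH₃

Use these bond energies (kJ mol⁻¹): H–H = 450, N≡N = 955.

Let D be the N–H bond energy.
Σ(broken) = 3×450 + 1×955 = 2305
Σ(formed) = 6×D = 6D
ΔH = Σ(broken) − Σ(formed) = (2305) − (6D) = +2305 − 6D
Setting this equal to −77 kJ gives 6D = 2382, so D = 397 kJ/mol.

D(N–H) ≈ 397 kJ/mol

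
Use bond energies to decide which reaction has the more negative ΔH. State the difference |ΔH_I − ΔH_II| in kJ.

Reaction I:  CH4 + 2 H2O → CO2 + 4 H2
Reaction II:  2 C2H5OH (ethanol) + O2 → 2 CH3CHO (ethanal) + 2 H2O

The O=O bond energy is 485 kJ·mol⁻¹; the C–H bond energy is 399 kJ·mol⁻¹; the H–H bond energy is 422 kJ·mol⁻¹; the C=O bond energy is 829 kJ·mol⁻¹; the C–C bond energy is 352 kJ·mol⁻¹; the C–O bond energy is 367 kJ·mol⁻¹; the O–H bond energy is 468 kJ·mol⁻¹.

Reaction II, by 699 kJ

Reaction I:
  Bonds broken (reactants):
    C–H: 4 × 399 = 1596
    O–H: 4 × 468 = 1872
    Σ(broken) = 3468 kJ
  Bonds formed (products):
    C=O: 2 × 829 = 1658
    H–H: 4 × 422 = 1688
    Σ(formed) = 3346 kJ
  ΔH_I = 3468 − 3346 = +122 kJ
Reaction II:
  Bonds broken (reactants):
    C–C: 2 × 352 = 704
    C–H: 10 × 399 = 3990
    C–O: 2 × 367 = 734
    O–H: 2 × 468 = 936
    O=O: 1 × 485 = 485
    Σ(broken) = 6849 kJ
  Bonds formed (products):
    C–C: 2 × 352 = 704
    C–H: 8 × 399 = 3192
    C=O: 2 × 829 = 1658
    O–H: 4 × 468 = 1872
    Σ(formed) = 7426 kJ
  ΔH_II = 6849 − 7426 = −577 kJ
ΔH_I − ΔH_II = +699 kJ, so reaction II has the more negative ΔH; |ΔH_I − ΔH_II| = 699 kJ.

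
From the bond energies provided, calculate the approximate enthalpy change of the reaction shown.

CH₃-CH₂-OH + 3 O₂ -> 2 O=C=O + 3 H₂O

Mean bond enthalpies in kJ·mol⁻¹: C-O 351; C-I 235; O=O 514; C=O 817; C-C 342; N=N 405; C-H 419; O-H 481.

Bonds broken (reactants):
  C-C: 1 × 342 = 342
  C-H: 5 × 419 = 2095
  C-O: 1 × 351 = 351
  O-H: 1 × 481 = 481
  O=O: 3 × 514 = 1542
  Σ(broken) = 4811 kJ
Bonds formed (products):
  C=O: 4 × 817 = 3268
  O-H: 6 × 481 = 2886
  Σ(formed) = 6154 kJ
ΔH = Σ(broken) − Σ(formed) = 4811 − 6154 = −1343 kJ

ΔH ≈ −1343 kJ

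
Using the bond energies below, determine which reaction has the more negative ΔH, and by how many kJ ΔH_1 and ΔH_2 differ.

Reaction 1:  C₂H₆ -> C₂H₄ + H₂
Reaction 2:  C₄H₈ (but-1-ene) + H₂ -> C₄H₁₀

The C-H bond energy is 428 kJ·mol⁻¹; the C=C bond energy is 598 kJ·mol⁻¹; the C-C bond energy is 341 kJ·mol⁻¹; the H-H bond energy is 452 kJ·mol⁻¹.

Reaction 1:
  Bonds broken (reactants):
    C-C: 1 × 341 = 341
    C-H: 6 × 428 = 2568
    Σ(broken) = 2909 kJ
  Bonds formed (products):
    C-H: 4 × 428 = 1712
    C=C: 1 × 598 = 598
    H-H: 1 × 452 = 452
    Σ(formed) = 2762 kJ
  ΔH_1 = 2909 − 2762 = +147 kJ
Reaction 2:
  Bonds broken (reactants):
    C-C: 2 × 341 = 682
    C-H: 8 × 428 = 3424
    C=C: 1 × 598 = 598
    H-H: 1 × 452 = 452
    Σ(broken) = 5156 kJ
  Bonds formed (products):
    C-C: 3 × 341 = 1023
    C-H: 10 × 428 = 4280
    Σ(formed) = 5303 kJ
  ΔH_2 = 5156 − 5303 = −147 kJ
ΔH_1 − ΔH_2 = +294 kJ, so reaction 2 has the more negative ΔH; |ΔH_1 − ΔH_2| = 294 kJ.

Reaction 2, by 294 kJ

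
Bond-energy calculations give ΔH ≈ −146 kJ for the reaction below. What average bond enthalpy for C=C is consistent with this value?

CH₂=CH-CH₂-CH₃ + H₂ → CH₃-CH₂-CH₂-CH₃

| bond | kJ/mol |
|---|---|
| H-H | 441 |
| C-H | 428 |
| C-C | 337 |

Let D be the C=C bond energy.
Σ(broken) = 2×337 + 8×428 + 1×D + 1×441 = 4539 + D
Σ(formed) = 3×337 + 10×428 = 5291
ΔH = Σ(broken) − Σ(formed) = (4539 + D) − (5291) = −752 + D
Setting this equal to −146 kJ gives D = 606 kJ/mol.

D(C=C) ≈ 606 kJ/mol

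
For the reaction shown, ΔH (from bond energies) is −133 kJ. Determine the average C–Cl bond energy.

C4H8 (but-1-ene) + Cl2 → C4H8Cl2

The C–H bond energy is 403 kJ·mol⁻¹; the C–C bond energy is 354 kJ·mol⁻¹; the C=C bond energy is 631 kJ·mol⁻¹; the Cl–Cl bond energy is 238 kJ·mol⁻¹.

D(C–Cl) ≈ 324 kJ/mol

Let D be the C–Cl bond energy.
Σ(broken) = 2×354 + 8×403 + 1×631 + 1×238 = 4801
Σ(formed) = 3×354 + 2×D + 8×403 = 4286 + 2D
ΔH = Σ(broken) − Σ(formed) = (4801) − (4286 + 2D) = +515 − 2D
Setting this equal to −133 kJ gives 2D = 648, so D = 324 kJ/mol.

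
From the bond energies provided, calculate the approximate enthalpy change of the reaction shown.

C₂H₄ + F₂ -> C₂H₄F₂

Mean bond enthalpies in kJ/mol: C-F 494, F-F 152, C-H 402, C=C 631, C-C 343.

ΔH ≈ −548 kJ

Bonds broken (reactants):
  C-H: 4 × 402 = 1608
  C=C: 1 × 631 = 631
  F-F: 1 × 152 = 152
  Σ(broken) = 2391 kJ
Bonds formed (products):
  C-C: 1 × 343 = 343
  C-F: 2 × 494 = 988
  C-H: 4 × 402 = 1608
  Σ(formed) = 2939 kJ
ΔH = Σ(broken) − Σ(formed) = 2391 − 2939 = −548 kJ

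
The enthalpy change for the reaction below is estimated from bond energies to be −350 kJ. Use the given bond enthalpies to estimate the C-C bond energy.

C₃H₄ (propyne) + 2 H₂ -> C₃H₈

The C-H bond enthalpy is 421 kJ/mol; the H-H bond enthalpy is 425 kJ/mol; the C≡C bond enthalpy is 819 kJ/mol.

Let D be the C-C bond energy.
Σ(broken) = 1×819 + 1×D + 4×421 + 2×425 = 3353 + D
Σ(formed) = 2×D + 8×421 = 3368 + 2D
ΔH = Σ(broken) − Σ(formed) = (3353 + D) − (3368 + 2D) = −15 − D
Setting this equal to −350 kJ gives D = 335 kJ/mol.

D(C-C) ≈ 335 kJ/mol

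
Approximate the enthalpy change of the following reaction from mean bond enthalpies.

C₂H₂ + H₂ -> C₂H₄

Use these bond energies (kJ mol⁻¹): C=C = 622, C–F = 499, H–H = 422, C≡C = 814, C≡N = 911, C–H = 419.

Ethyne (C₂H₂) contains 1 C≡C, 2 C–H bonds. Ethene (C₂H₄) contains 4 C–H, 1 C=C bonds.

Bonds broken (reactants):
  C≡C: 1 × 814 = 814
  C–H: 2 × 419 = 838
  H–H: 1 × 422 = 422
  Σ(broken) = 2074 kJ
Bonds formed (products):
  C–H: 4 × 419 = 1676
  C=C: 1 × 622 = 622
  Σ(formed) = 2298 kJ
ΔH = Σ(broken) − Σ(formed) = 2074 − 2298 = −224 kJ

ΔH ≈ −224 kJ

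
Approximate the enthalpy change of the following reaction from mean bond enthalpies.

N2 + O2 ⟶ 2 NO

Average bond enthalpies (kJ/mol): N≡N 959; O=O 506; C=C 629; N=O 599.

ΔH ≈ +267 kJ

Bonds broken (reactants):
  N≡N: 1 × 959 = 959
  O=O: 1 × 506 = 506
  Σ(broken) = 1465 kJ
Bonds formed (products):
  N=O: 2 × 599 = 1198
  Σ(formed) = 1198 kJ
ΔH = Σ(broken) − Σ(formed) = 1465 − 1198 = +267 kJ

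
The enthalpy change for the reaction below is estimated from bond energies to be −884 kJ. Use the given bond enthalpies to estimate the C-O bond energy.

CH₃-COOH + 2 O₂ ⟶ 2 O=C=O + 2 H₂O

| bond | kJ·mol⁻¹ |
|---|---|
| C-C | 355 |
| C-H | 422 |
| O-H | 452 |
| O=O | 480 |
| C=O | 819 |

Let D be the C-O bond energy.
Σ(broken) = 1×355 + 3×422 + 1×D + 1×819 + 1×452 + 2×480 = 3852 + D
Σ(formed) = 4×819 + 4×452 = 5084
ΔH = Σ(broken) − Σ(formed) = (3852 + D) − (5084) = −1232 + D
Setting this equal to −884 kJ gives D = 348 kJ/mol.

D(C-O) ≈ 348 kJ/mol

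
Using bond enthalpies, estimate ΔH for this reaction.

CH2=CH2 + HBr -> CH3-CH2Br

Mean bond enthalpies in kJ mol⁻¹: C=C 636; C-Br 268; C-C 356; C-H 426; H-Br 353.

Bonds broken (reactants):
  C-H: 4 × 426 = 1704
  C=C: 1 × 636 = 636
  H-Br: 1 × 353 = 353
  Σ(broken) = 2693 kJ
Bonds formed (products):
  C-Br: 1 × 268 = 268
  C-C: 1 × 356 = 356
  C-H: 5 × 426 = 2130
  Σ(formed) = 2754 kJ
ΔH = Σ(broken) − Σ(formed) = 2693 − 2754 = −61 kJ

ΔH ≈ −61 kJ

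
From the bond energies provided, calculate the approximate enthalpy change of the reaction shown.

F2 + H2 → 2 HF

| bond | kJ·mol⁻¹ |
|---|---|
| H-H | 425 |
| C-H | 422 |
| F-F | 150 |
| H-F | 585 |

ΔH ≈ −595 kJ

Bonds broken (reactants):
  F-F: 1 × 150 = 150
  H-H: 1 × 425 = 425
  Σ(broken) = 575 kJ
Bonds formed (products):
  H-F: 2 × 585 = 1170
  Σ(formed) = 1170 kJ
ΔH = Σ(broken) − Σ(formed) = 575 − 1170 = −595 kJ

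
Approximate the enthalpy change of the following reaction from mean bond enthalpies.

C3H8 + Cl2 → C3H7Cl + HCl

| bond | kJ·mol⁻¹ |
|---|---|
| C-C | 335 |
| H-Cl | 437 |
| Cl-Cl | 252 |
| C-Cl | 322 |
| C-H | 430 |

ΔH ≈ −77 kJ

Bonds broken (reactants):
  C-C: 2 × 335 = 670
  C-H: 8 × 430 = 3440
  Cl-Cl: 1 × 252 = 252
  Σ(broken) = 4362 kJ
Bonds formed (products):
  C-C: 2 × 335 = 670
  C-Cl: 1 × 322 = 322
  C-H: 7 × 430 = 3010
  H-Cl: 1 × 437 = 437
  Σ(formed) = 4439 kJ
ΔH = Σ(broken) − Σ(formed) = 4362 − 4439 = −77 kJ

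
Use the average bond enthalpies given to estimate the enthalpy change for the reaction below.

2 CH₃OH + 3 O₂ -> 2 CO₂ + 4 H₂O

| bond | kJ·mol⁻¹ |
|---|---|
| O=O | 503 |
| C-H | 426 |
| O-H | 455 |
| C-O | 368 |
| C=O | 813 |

Bonds broken (reactants):
  C-H: 6 × 426 = 2556
  C-O: 2 × 368 = 736
  O-H: 2 × 455 = 910
  O=O: 3 × 503 = 1509
  Σ(broken) = 5711 kJ
Bonds formed (products):
  C=O: 4 × 813 = 3252
  O-H: 8 × 455 = 3640
  Σ(formed) = 6892 kJ
ΔH = Σ(broken) − Σ(formed) = 5711 − 6892 = −1181 kJ

ΔH ≈ −1181 kJ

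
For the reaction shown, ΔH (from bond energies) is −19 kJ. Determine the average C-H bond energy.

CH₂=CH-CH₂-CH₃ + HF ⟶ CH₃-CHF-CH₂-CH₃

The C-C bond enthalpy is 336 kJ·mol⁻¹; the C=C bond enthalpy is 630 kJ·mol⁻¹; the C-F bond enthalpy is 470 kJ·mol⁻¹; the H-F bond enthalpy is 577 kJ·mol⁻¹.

D(C-H) ≈ 420 kJ/mol

Let D be the C-H bond energy.
Σ(broken) = 2×336 + 8×D + 1×630 + 1×577 = 1879 + 8D
Σ(formed) = 3×336 + 1×470 + 9×D = 1478 + 9D
ΔH = Σ(broken) − Σ(formed) = (1879 + 8D) − (1478 + 9D) = +401 − D
Setting this equal to −19 kJ gives D = 420 kJ/mol.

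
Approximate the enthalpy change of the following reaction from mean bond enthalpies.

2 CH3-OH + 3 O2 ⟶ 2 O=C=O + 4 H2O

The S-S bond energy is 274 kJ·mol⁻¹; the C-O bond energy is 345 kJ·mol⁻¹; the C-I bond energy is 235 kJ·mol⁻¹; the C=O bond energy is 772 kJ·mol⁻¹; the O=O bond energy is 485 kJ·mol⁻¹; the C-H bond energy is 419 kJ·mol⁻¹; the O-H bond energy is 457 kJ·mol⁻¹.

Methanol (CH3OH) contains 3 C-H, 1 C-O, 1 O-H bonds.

Bonds broken (reactants):
  C-H: 6 × 419 = 2514
  C-O: 2 × 345 = 690
  O-H: 2 × 457 = 914
  O=O: 3 × 485 = 1455
  Σ(broken) = 5573 kJ
Bonds formed (products):
  C=O: 4 × 772 = 3088
  O-H: 8 × 457 = 3656
  Σ(formed) = 6744 kJ
ΔH = Σ(broken) − Σ(formed) = 5573 − 6744 = −1171 kJ

ΔH ≈ −1171 kJ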